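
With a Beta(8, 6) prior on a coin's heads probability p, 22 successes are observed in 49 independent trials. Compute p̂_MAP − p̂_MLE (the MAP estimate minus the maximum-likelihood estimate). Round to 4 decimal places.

Posterior is Beta(30, 33); MAP = (30−1)/(63−2) = 29/61 ≈ 0.47541.
MLE ignores the prior: p̂_MLE = k/n = 22/49 ≈ 0.44898.
Difference = 29/61 − 22/49 = 79/2989 ≈ 0.0264.

MAP − MLE = 0.0264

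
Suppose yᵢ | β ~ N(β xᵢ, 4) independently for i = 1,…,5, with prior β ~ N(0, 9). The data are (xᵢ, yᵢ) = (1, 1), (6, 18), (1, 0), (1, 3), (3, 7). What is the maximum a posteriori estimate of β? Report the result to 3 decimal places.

log p(β | y) = −Σ(yᵢ − βxᵢ)²/(2·4) − β²/(2·9) + const.
Setting the derivative to zero: Σxᵢ(yᵢ − βxᵢ)/4 − β/9 = 0, so β = Σxᵢyᵢ / (Σxᵢ² + σ²/τ²).
Σxᵢyᵢ = 1·1 + 6·18 + 1·0 + 1·3 + 3·7 = 133; Σxᵢ² = 48; σ²/τ² = 4/9.
β̂_MAP = 133 / (48 + 4/9) = 133/(436/9) = 1197/436 ≈ 2.745.

β̂_MAP = 2.745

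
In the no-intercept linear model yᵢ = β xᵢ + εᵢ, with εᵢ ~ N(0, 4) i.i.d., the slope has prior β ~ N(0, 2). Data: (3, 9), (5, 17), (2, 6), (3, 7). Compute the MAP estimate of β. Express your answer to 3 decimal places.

log p(β | y) = −Σ(yᵢ − βxᵢ)²/(2·4) − β²/(2·2) + const.
Setting the derivative to zero: Σxᵢ(yᵢ − βxᵢ)/4 − β/2 = 0, so β = Σxᵢyᵢ / (Σxᵢ² + σ²/τ²).
Σxᵢyᵢ = 3·9 + 5·17 + 2·6 + 3·7 = 145; Σxᵢ² = 47; σ²/τ² = 2.
β̂_MAP = 145 / (47 + 2) = 145/49 ≈ 2.959.

β̂_MAP = 2.959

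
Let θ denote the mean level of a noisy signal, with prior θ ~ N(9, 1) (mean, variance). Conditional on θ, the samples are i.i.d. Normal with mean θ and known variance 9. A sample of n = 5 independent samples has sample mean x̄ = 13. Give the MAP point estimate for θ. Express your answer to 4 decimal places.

n = 5, x̄ = 13.
For a Normal prior and Normal likelihood with known variance, the posterior is Normal; its mode equals its mean, the precision-weighted average.
Prior precision 1/σ₀² = 1/1 = 1; data precision n/σ² = 5/9.
θ̂ = (1·9 + (5/9)·13) / (1 + 5/9) = (146/9)/(14/9) = 73/7 ≈ 10.4286.

θ̂_MAP = 10.4286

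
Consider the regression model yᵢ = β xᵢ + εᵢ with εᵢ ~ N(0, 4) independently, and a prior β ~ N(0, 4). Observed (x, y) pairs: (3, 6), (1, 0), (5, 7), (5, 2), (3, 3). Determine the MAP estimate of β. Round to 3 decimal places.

β̂_MAP = 1.029

log p(β | y) = −Σ(yᵢ − βxᵢ)²/(2·4) − β²/(2·4) + const.
Setting the derivative to zero: Σxᵢ(yᵢ − βxᵢ)/4 − β/4 = 0, so β = Σxᵢyᵢ / (Σxᵢ² + σ²/τ²).
Σxᵢyᵢ = 3·6 + 1·0 + 5·7 + 5·2 + 3·3 = 72; Σxᵢ² = 69; σ²/τ² = 1.
β̂_MAP = 72 / (69 + 1) = 72/70 ≈ 1.029.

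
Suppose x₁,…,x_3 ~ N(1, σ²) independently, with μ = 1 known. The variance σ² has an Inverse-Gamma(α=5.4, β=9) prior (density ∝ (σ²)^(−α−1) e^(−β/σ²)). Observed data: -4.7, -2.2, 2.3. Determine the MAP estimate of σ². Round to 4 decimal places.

σ̂²_MAP = 3.9506

Sum of squared deviations about the known mean: SS = (-4.7−1)² + (-2.2−1)² + (2.3−1)² = 44.42.
The Normal likelihood contributes (σ²)^(−n/2) exp(−SS/(2σ²)), so the posterior is Inverse-Gamma(α + n/2, β + SS/2) = Inverse-Gamma(6.9, 31.21).
The mode of Inverse-Gamma(a, b) is b/(a+1) = 31.21/7.9 ≈ 3.9506.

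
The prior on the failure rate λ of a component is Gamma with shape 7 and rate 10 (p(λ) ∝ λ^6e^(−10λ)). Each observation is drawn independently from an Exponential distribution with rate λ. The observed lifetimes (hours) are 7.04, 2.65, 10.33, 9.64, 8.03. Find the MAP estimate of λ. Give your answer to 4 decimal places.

λ̂_MAP = 0.2307

The Exponential(rate=λ) likelihood is ∝ λ^n e^(−λΣtᵢ). Here n = 5 and Σtᵢ = 7.04 + 2.65 + 10.33 + 9.64 + 8.03 = 37.69.
Posterior ∝ λ^6e^(−10λ) · λ^5e^(−37.69λ) = λ^11e^(−47.69λ), i.e. Gamma(12, 47.69).
Mode = (a−1)/b = 11/47.69 ≈ 0.2307.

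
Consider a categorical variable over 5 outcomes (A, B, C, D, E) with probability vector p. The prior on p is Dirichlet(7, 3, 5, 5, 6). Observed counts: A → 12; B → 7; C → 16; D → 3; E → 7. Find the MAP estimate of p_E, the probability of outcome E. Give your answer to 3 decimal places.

The posterior is Dirichlet(αᵢ + nᵢ) = Dirichlet(19, 10, 21, 8, 13).
For a Dirichlet(a₁,…,a_K) with all aᵢ > 1, the mode has j-th component (aⱼ − 1)/(Σaᵢ − K).
Here Σaᵢ = 71 and K = 5, so p_E = (13 − 1)/(71 − 5) = 12/66 ≈ 0.182.

MAP estimate of p_E = 0.182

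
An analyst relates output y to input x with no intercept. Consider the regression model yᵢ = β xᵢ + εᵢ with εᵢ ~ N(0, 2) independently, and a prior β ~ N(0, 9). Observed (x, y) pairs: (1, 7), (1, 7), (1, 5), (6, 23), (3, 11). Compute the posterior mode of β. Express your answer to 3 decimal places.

log p(β | y) = −Σ(yᵢ − βxᵢ)²/(2·2) − β²/(2·9) + const.
Setting the derivative to zero: Σxᵢ(yᵢ − βxᵢ)/2 − β/9 = 0, so β = Σxᵢyᵢ / (Σxᵢ² + σ²/τ²).
Σxᵢyᵢ = 1·7 + 1·7 + 1·5 + 6·23 + 3·11 = 190; Σxᵢ² = 48; σ²/τ² = 2/9.
β̂_MAP = 190 / (48 + 2/9) = 190/(434/9) = 855/217 ≈ 3.940.

β̂_MAP = 3.940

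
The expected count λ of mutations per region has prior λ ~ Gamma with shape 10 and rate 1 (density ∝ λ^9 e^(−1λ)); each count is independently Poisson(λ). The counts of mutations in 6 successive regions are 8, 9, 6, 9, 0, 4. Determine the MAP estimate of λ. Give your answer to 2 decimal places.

Σxᵢ = 8+9+6+9+0+4 = 36, with n = 6.
Posterior ∝ λ^9e^(−1λ) · λ^36e^(−6λ) = λ^45e^(−7λ), i.e. Gamma(shape=46, rate=7).
The mode of a Gamma(a, b) with a ≥ 1 (shape–rate) is (a−1)/b = 45/7 ≈ 6.43.

λ̂_MAP = 6.43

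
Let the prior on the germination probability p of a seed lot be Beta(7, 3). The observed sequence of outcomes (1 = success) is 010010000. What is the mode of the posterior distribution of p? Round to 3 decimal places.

Prior: Beta(7, 3).
Data: 2 successes in 9 trials (from the sequence). The binomial likelihood contributes p^2(1−p)^7, so the posterior is Beta(7+2, 3+7) = Beta(9, 10).
For Beta(a, b) with a, b > 1 the mode is (a−1)/(a+b−2) = 8/17 ≈ 0.471.

p̂_MAP = 0.471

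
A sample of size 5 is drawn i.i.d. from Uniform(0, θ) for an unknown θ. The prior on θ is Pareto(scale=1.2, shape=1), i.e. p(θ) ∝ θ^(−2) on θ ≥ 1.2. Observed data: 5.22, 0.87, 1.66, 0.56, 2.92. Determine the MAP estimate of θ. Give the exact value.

θ̂_MAP = 5.22

The Uniform(0, θ) likelihood is θ^(−n) for θ ≥ max(xᵢ), zero otherwise. Here max(xᵢ) = 5.22.
Posterior ∝ θ^(−2) · θ^(−5) = θ^(−7) on θ ≥ max(1.2, 5.22) = 5.22.
This density is strictly decreasing in θ, so the posterior mode lies at the lower boundary of the support.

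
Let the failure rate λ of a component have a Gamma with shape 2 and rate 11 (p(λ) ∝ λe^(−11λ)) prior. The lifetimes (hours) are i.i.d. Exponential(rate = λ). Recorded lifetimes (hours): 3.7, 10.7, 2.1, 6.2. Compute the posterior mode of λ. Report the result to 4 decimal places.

The Exponential(rate=λ) likelihood is ∝ λ^n e^(−λΣtᵢ). Here n = 4 and Σtᵢ = 3.7 + 10.7 + 2.1 + 6.2 = 22.7.
Posterior ∝ λe^(−11λ) · λ^4e^(−22.7λ) = λ^5e^(−33.7λ), i.e. Gamma(6, 33.7).
Mode = (a−1)/b = 5/33.7 ≈ 0.1484.

λ̂_MAP = 0.1484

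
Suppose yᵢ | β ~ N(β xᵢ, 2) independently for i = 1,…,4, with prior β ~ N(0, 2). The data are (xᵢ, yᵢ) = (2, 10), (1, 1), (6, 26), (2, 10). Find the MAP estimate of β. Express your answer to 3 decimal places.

log p(β | y) = −Σ(yᵢ − βxᵢ)²/(2·2) − β²/(2·2) + const.
Setting the derivative to zero: Σxᵢ(yᵢ − βxᵢ)/2 − β/2 = 0, so β = Σxᵢyᵢ / (Σxᵢ² + σ²/τ²).
Σxᵢyᵢ = 2·10 + 1·1 + 6·26 + 2·10 = 197; Σxᵢ² = 45; σ²/τ² = 1.
β̂_MAP = 197 / (45 + 1) = 197/46 ≈ 4.283.

β̂_MAP = 4.283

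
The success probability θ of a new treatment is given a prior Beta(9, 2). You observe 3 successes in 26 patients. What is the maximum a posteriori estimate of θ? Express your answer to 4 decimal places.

Prior: Beta(9, 2).
Data: 3 successes in 26 trials. The binomial likelihood contributes θ^3(1−θ)^23, so the posterior is Beta(9+3, 2+23) = Beta(12, 25).
For Beta(a, b) with a, b > 1 the mode is (a−1)/(a+b−2) = 11/35 ≈ 0.3143.

θ̂_MAP = 0.3143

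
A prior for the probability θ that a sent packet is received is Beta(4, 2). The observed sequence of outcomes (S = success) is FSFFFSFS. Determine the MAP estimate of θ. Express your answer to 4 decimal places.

Prior: Beta(4, 2).
Data: 3 successes in 8 trials (from the sequence). The binomial likelihood contributes θ^3(1−θ)^5, so the posterior is Beta(4+3, 2+5) = Beta(7, 7).
For Beta(a, b) with a, b > 1 the mode is (a−1)/(a+b−2) = 6/12 ≈ 0.5000.

θ̂_MAP = 0.5000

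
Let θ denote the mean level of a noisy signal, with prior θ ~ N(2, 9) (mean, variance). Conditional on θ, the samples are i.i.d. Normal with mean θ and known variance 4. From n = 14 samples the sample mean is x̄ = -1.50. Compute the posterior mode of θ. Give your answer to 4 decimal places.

n = 14, x̄ = -1.50.
For a Normal prior and Normal likelihood with known variance, the posterior is Normal; its mode equals its mean, the precision-weighted average.
Prior precision 1/σ₀² = 1/9; data precision n/σ² = 14/4 = 3.5.
θ̂ = ((1/9)·2 + 3.5·(-1.5)) / (1/9 + 3.5) = (-181/36)/(65/18) = -181/130 ≈ -1.3923.

θ̂_MAP = -1.3923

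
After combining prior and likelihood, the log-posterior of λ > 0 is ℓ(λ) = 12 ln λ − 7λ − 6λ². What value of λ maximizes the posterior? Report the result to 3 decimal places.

λ̂_MAP = 0.750

ℓ'(λ) = 12/λ − 7 − 12λ. Setting this to zero and multiplying by λ: 12λ² + 7λ − 12 = 0.
λ = (−7 + √(7² + 4·12·12)) / (2·12) = (−7 + √625) / 24 = (−7 + 25)/24 = 3/4.
ℓ''(λ) = −12/λ² − 12 < 0, confirming a maximum.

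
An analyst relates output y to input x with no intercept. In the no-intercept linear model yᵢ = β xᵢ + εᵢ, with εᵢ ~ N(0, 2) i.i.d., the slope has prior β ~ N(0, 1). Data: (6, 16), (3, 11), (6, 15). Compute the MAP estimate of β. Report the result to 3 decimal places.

β̂_MAP = 2.639

log p(β | y) = −Σ(yᵢ − βxᵢ)²/(2·2) − β²/(2·1) + const.
Setting the derivative to zero: Σxᵢ(yᵢ − βxᵢ)/2 − β/1 = 0, so β = Σxᵢyᵢ / (Σxᵢ² + σ²/τ²).
Σxᵢyᵢ = 6·16 + 3·11 + 6·15 = 219; Σxᵢ² = 81; σ²/τ² = 2.
β̂_MAP = 219 / (81 + 2) = 219/83 ≈ 2.639.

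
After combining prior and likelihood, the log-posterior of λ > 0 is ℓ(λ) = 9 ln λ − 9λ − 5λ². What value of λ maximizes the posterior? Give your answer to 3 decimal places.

ℓ'(λ) = 9/λ − 9 − 10λ. Setting this to zero and multiplying by λ: 10λ² + 9λ − 9 = 0.
λ = (−9 + √(9² + 4·10·9)) / (2·10) = (−9 + √441) / 20 = (−9 + 21)/20 = 3/5.
ℓ''(λ) = −9/λ² − 10 < 0, confirming a maximum.

λ̂_MAP = 0.600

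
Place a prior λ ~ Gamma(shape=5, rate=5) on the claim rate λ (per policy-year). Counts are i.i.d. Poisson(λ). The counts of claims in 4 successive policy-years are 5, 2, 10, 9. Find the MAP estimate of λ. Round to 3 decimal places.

λ̂_MAP = 3.333

Σxᵢ = 5+2+10+9 = 26, with n = 4.
Posterior ∝ λ^4e^(−5λ) · λ^26e^(−4λ) = λ^30e^(−9λ), i.e. Gamma(shape=31, rate=9).
The mode of a Gamma(a, b) with a ≥ 1 (shape–rate) is (a−1)/b = 30/9 ≈ 3.333.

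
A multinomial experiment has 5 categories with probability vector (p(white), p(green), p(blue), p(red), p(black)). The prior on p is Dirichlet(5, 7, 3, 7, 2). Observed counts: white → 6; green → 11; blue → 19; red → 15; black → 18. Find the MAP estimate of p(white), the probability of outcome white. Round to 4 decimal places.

MAP estimate of p(white) = 0.1136

The posterior is Dirichlet(αᵢ + nᵢ) = Dirichlet(11, 18, 22, 22, 20).
For a Dirichlet(a₁,…,a_K) with all aᵢ > 1, the mode has j-th component (aⱼ − 1)/(Σaᵢ − K).
Here Σaᵢ = 93 and K = 5, so p(white) = (11 − 1)/(93 − 5) = 10/88 ≈ 0.1136.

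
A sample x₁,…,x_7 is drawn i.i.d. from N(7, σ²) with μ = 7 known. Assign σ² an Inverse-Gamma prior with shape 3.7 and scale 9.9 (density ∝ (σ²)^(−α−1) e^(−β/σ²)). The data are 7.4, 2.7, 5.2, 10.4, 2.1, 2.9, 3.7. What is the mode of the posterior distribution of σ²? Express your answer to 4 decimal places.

Sum of squared deviations about the known mean: SS = (7.4−7)² + (2.7−7)² + (5.2−7)² + (10.4−7)² + (2.1−7)² + (2.9−7)² + (3.7−7)² = 85.16.
The Normal likelihood contributes (σ²)^(−n/2) exp(−SS/(2σ²)), so the posterior is Inverse-Gamma(α + n/2, β + SS/2) = Inverse-Gamma(7.2, 52.48).
The mode of Inverse-Gamma(a, b) is b/(a+1) = 52.48/8.2 ≈ 6.4000.

σ̂²_MAP = 6.4000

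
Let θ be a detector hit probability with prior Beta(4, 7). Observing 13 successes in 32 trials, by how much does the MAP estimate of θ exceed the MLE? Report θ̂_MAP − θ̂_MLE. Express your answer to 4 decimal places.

Posterior is Beta(17, 26); MAP = (17−1)/(43−2) = 16/41 ≈ 0.39024.
MLE ignores the prior: θ̂_MLE = k/n = 13/32 ≈ 0.40625.
Difference = 16/41 − 13/32 = -21/1312 ≈ -0.0160.

MAP − MLE = -0.0160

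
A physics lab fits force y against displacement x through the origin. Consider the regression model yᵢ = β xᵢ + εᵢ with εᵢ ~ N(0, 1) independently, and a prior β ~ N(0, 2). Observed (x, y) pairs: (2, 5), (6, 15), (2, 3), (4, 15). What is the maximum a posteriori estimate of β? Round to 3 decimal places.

log p(β | y) = −Σ(yᵢ − βxᵢ)²/(2·1) − β²/(2·2) + const.
Setting the derivative to zero: Σxᵢ(yᵢ − βxᵢ)/1 − β/2 = 0, so β = Σxᵢyᵢ / (Σxᵢ² + σ²/τ²).
Σxᵢyᵢ = 2·5 + 6·15 + 2·3 + 4·15 = 166; Σxᵢ² = 60; σ²/τ² = 0.5.
β̂_MAP = 166 / (60 + 0.5) = 166/60.5 ≈ 2.744.

β̂_MAP = 2.744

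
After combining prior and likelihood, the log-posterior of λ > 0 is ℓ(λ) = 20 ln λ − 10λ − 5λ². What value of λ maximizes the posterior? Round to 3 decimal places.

λ̂_MAP = 1.000

ℓ'(λ) = 20/λ − 10 − 10λ. Setting this to zero and multiplying by λ: 10λ² + 10λ − 20 = 0.
λ = (−10 + √(10² + 4·10·20)) / (2·10) = (−10 + √900) / 20 = (−10 + 30)/20 = 1.
ℓ''(λ) = −20/λ² − 10 < 0, confirming a maximum.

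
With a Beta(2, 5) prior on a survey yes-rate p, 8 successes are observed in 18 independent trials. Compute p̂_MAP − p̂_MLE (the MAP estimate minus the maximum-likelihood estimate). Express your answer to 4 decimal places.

MAP − MLE = -0.0531

Posterior is Beta(10, 15); MAP = (10−1)/(25−2) = 9/23 ≈ 0.39130.
MLE ignores the prior: p̂_MLE = k/n = 8/18 ≈ 0.44444.
Difference = 9/23 − 8/18 = -11/207 ≈ -0.0531.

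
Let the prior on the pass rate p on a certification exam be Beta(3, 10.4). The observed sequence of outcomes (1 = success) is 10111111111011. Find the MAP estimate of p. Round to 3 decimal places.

Prior: Beta(3, 10.4).
Data: 12 successes in 14 trials (from the sequence). The binomial likelihood contributes p^12(1−p)^2, so the posterior is Beta(3+12, 10.4+2) = Beta(15, 12.4).
For Beta(a, b) with a, b > 1 the mode is (a−1)/(a+b−2) = 14/25.4 ≈ 0.551.

p̂_MAP = 0.551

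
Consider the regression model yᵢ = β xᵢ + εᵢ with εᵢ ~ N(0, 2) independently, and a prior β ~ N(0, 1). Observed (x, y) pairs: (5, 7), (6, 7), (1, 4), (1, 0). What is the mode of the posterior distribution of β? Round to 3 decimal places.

log p(β | y) = −Σ(yᵢ − βxᵢ)²/(2·2) − β²/(2·1) + const.
Setting the derivative to zero: Σxᵢ(yᵢ − βxᵢ)/2 − β/1 = 0, so β = Σxᵢyᵢ / (Σxᵢ² + σ²/τ²).
Σxᵢyᵢ = 5·7 + 6·7 + 1·4 + 1·0 = 81; Σxᵢ² = 63; σ²/τ² = 2.
β̂_MAP = 81 / (63 + 2) = 81/65 ≈ 1.246.

β̂_MAP = 1.246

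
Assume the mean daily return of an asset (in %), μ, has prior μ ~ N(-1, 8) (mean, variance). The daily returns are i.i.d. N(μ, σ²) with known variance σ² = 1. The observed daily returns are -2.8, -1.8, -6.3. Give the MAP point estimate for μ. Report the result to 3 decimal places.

n = 3; x̄ = ((-2.8) + (-1.8) + (-6.3))/3 = -10.9/3 = -109/30 ≈ -3.6333.
For a Normal prior and Normal likelihood with known variance, the posterior is Normal; its mode equals its mean, the precision-weighted average.
Prior precision 1/σ₀² = 1/8 = 0.125; data precision n/σ² = 3/1 = 3.
μ̂ = (0.125·(-1) + 3·(-109/30)) / (0.125 + 3) = (-11.025)/3.125 = -3.528.

μ̂_MAP = -3.528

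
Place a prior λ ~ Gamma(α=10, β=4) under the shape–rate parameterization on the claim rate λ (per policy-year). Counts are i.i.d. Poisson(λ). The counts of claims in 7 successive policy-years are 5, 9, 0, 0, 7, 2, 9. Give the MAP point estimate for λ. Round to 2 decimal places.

λ̂_MAP = 3.73

Σxᵢ = 5+9+0+0+7+2+9 = 32, with n = 7.
Posterior ∝ λ^9e^(−4λ) · λ^32e^(−7λ) = λ^41e^(−11λ), i.e. Gamma(shape=42, rate=11).
The mode of a Gamma(a, b) with a ≥ 1 (shape–rate) is (a−1)/b = 41/11 ≈ 3.73.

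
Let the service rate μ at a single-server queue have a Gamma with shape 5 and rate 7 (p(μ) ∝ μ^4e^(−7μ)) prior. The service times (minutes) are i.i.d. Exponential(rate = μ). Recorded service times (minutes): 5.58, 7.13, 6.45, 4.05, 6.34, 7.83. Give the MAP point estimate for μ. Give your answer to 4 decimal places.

μ̂_MAP = 0.2253

The Exponential(rate=μ) likelihood is ∝ μ^n e^(−μΣtᵢ). Here n = 6 and Σtᵢ = 5.58 + 7.13 + 6.45 + 4.05 + 6.34 + 7.83 = 37.38.
Posterior ∝ μ^4e^(−7μ) · μ^6e^(−37.38μ) = μ^10e^(−44.38μ), i.e. Gamma(11, 44.38).
Mode = (a−1)/b = 10/44.38 ≈ 0.2253.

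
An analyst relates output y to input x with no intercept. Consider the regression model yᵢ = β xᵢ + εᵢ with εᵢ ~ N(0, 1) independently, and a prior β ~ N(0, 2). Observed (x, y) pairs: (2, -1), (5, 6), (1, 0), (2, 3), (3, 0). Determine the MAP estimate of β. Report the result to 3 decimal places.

log p(β | y) = −Σ(yᵢ − βxᵢ)²/(2·1) − β²/(2·2) + const.
Setting the derivative to zero: Σxᵢ(yᵢ − βxᵢ)/1 − β/2 = 0, so β = Σxᵢyᵢ / (Σxᵢ² + σ²/τ²).
Σxᵢyᵢ = 2·(-1) + 5·6 + 1·0 + 2·3 + 3·0 = 34; Σxᵢ² = 43; σ²/τ² = 0.5.
β̂_MAP = 34 / (43 + 0.5) = 34/43.5 ≈ 0.782.

β̂_MAP = 0.782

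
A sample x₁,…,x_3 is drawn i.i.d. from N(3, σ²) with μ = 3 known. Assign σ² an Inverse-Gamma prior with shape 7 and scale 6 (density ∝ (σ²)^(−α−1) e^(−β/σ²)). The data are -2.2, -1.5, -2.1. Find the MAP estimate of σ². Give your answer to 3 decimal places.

σ̂²_MAP = 4.489

Sum of squared deviations about the known mean: SS = (-2.2−3)² + (-1.5−3)² + (-2.1−3)² = 73.3.
The Normal likelihood contributes (σ²)^(−n/2) exp(−SS/(2σ²)), so the posterior is Inverse-Gamma(α + n/2, β + SS/2) = Inverse-Gamma(8.5, 42.65).
The mode of Inverse-Gamma(a, b) is b/(a+1) = 42.65/9.5 ≈ 4.489.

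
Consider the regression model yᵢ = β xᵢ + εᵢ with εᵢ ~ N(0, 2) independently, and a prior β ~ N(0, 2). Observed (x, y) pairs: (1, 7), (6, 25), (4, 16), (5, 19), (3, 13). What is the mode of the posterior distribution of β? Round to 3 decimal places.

β̂_MAP = 4.034

log p(β | y) = −Σ(yᵢ − βxᵢ)²/(2·2) − β²/(2·2) + const.
Setting the derivative to zero: Σxᵢ(yᵢ − βxᵢ)/2 − β/2 = 0, so β = Σxᵢyᵢ / (Σxᵢ² + σ²/τ²).
Σxᵢyᵢ = 1·7 + 6·25 + 4·16 + 5·19 + 3·13 = 355; Σxᵢ² = 87; σ²/τ² = 1.
β̂_MAP = 355 / (87 + 1) = 355/88 ≈ 4.034.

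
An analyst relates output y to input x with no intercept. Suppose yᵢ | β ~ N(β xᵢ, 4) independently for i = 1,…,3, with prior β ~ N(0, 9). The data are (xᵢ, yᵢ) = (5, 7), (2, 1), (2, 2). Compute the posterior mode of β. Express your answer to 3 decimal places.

log p(β | y) = −Σ(yᵢ − βxᵢ)²/(2·4) − β²/(2·9) + const.
Setting the derivative to zero: Σxᵢ(yᵢ − βxᵢ)/4 − β/9 = 0, so β = Σxᵢyᵢ / (Σxᵢ² + σ²/τ²).
Σxᵢyᵢ = 5·7 + 2·1 + 2·2 = 41; Σxᵢ² = 33; σ²/τ² = 4/9.
β̂_MAP = 41 / (33 + 4/9) = 41/(301/9) = 369/301 ≈ 1.226.

β̂_MAP = 1.226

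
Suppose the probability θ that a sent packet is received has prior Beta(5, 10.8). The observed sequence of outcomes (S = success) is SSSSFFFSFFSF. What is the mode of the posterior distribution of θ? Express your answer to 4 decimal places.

θ̂_MAP = 0.3876

Prior: Beta(5, 10.8).
Data: 6 successes in 12 trials (from the sequence). The binomial likelihood contributes θ^6(1−θ)^6, so the posterior is Beta(5+6, 10.8+6) = Beta(11, 16.8).
For Beta(a, b) with a, b > 1 the mode is (a−1)/(a+b−2) = 10/25.8 ≈ 0.3876.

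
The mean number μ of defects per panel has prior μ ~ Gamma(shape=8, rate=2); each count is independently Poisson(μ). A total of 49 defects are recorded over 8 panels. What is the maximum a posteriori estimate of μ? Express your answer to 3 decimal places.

μ̂_MAP = 5.600

Σxᵢ = 49, n = 8.
Posterior ∝ μ^7e^(−2μ) · μ^49e^(−8μ) = μ^56e^(−10μ), i.e. Gamma(shape=57, rate=10).
The mode of a Gamma(a, b) with a ≥ 1 (shape–rate) is (a−1)/b = 56/10 ≈ 5.600.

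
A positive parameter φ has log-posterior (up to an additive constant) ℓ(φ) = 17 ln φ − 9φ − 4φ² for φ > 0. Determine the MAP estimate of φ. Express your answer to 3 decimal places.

ℓ'(φ) = 17/φ − 9 − 8φ. Setting this to zero and multiplying by φ: 8φ² + 9φ − 17 = 0.
φ = (−9 + √(9² + 4·8·17)) / (2·8) = (−9 + √625) / 16 = (−9 + 25)/16 = 1.
ℓ''(φ) = −17/φ² − 8 < 0, confirming a maximum.

φ̂_MAP = 1.000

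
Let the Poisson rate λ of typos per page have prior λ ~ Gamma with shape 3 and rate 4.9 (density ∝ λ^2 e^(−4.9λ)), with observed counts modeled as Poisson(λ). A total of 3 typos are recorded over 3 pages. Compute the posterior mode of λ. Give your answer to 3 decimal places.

λ̂_MAP = 0.633

Σxᵢ = 3, n = 3.
Posterior ∝ λ^2e^(−4.9λ) · λ^3e^(−3λ) = λ^5e^(−7.9λ), i.e. Gamma(shape=6, rate=7.9).
The mode of a Gamma(a, b) with a ≥ 1 (shape–rate) is (a−1)/b = 5/7.9 ≈ 0.633.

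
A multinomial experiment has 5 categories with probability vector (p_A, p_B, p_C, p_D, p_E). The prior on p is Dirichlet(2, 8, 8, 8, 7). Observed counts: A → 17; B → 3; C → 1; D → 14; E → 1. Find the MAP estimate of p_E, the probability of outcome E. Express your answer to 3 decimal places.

The posterior is Dirichlet(αᵢ + nᵢ) = Dirichlet(19, 11, 9, 22, 8).
For a Dirichlet(a₁,…,a_K) with all aᵢ > 1, the mode has j-th component (aⱼ − 1)/(Σaᵢ − K).
Here Σaᵢ = 69 and K = 5, so p_E = (8 − 1)/(69 − 5) = 7/64 ≈ 0.109.

MAP estimate of p_E = 0.109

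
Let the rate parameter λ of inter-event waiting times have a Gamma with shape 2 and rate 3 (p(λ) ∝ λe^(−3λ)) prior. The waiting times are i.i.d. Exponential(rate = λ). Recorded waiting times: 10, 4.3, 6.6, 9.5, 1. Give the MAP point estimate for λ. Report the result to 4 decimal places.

The Exponential(rate=λ) likelihood is ∝ λ^n e^(−λΣtᵢ). Here n = 5 and Σtᵢ = 10 + 4.3 + 6.6 + 9.5 + 1 = 31.4.
Posterior ∝ λe^(−3λ) · λ^5e^(−31.4λ) = λ^6e^(−34.4λ), i.e. Gamma(7, 34.4).
Mode = (a−1)/b = 6/34.4 ≈ 0.1744.

λ̂_MAP = 0.1744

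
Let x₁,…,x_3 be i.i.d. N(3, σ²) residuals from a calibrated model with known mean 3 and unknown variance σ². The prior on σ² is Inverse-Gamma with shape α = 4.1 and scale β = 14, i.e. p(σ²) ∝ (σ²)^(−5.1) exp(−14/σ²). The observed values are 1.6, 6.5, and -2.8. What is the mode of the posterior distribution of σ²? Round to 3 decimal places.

σ̂²_MAP = 5.746

Sum of squared deviations about the known mean: SS = (1.6−3)² + (6.5−3)² + (-2.8−3)² = 47.85.
The Normal likelihood contributes (σ²)^(−n/2) exp(−SS/(2σ²)), so the posterior is Inverse-Gamma(α + n/2, β + SS/2) = Inverse-Gamma(5.6, 37.925).
The mode of Inverse-Gamma(a, b) is b/(a+1) = 37.925/6.6 ≈ 5.746.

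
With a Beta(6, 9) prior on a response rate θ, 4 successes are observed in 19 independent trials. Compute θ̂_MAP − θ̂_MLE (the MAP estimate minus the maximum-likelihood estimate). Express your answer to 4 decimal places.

MAP − MLE = 0.0707

Posterior is Beta(10, 24); MAP = (10−1)/(34−2) = 9/32 ≈ 0.28125.
MLE ignores the prior: θ̂_MLE = k/n = 4/19 ≈ 0.21053.
Difference = 9/32 − 4/19 = 43/608 ≈ 0.0707.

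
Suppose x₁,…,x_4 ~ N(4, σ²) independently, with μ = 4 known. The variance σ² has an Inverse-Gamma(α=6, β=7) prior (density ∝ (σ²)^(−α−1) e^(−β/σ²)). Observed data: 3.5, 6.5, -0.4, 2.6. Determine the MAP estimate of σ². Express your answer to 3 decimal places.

Sum of squared deviations about the known mean: SS = (3.5−4)² + (6.5−4)² + (-0.4−4)² + (2.6−4)² = 27.82.
The Normal likelihood contributes (σ²)^(−n/2) exp(−SS/(2σ²)), so the posterior is Inverse-Gamma(α + n/2, β + SS/2) = Inverse-Gamma(8, 20.91).
The mode of Inverse-Gamma(a, b) is b/(a+1) = 20.91/9 ≈ 2.323.

σ̂²_MAP = 2.323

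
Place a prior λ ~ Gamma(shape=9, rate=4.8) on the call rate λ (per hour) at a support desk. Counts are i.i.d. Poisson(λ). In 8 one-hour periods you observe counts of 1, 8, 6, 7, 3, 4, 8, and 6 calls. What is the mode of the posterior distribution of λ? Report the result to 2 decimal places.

λ̂_MAP = 3.98

Σxᵢ = 1+8+6+7+3+4+8+6 = 43, with n = 8.
Posterior ∝ λ^8e^(−4.8λ) · λ^43e^(−8λ) = λ^51e^(−12.8λ), i.e. Gamma(shape=52, rate=12.8).
The mode of a Gamma(a, b) with a ≥ 1 (shape–rate) is (a−1)/b = 51/12.8 ≈ 3.98.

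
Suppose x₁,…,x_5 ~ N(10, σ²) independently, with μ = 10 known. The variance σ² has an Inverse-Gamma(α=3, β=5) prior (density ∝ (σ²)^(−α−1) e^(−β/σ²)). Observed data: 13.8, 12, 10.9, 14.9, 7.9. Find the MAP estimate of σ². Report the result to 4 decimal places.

Sum of squared deviations about the known mean: SS = (13.8−10)² + (12−10)² + (10.9−10)² + (14.9−10)² + (7.9−10)² = 47.67.
The Normal likelihood contributes (σ²)^(−n/2) exp(−SS/(2σ²)), so the posterior is Inverse-Gamma(α + n/2, β + SS/2) = Inverse-Gamma(5.5, 28.835).
The mode of Inverse-Gamma(a, b) is b/(a+1) = 28.835/6.5 ≈ 4.4362.

σ̂²_MAP = 4.4362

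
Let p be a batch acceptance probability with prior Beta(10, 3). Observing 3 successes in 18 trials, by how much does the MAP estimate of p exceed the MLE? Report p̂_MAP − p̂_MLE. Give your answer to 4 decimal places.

MAP − MLE = 0.2471

Posterior is Beta(13, 18); MAP = (13−1)/(31−2) = 12/29 ≈ 0.41379.
MLE ignores the prior: p̂_MLE = k/n = 3/18 ≈ 0.16667.
Difference = 12/29 − 3/18 = 43/174 ≈ 0.2471.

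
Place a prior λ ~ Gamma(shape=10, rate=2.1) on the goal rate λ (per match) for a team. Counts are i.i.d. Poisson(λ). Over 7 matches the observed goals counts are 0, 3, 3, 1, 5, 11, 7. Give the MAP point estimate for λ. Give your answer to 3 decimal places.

Σxᵢ = 0+3+3+1+5+11+7 = 30, with n = 7.
Posterior ∝ λ^9e^(−2.1λ) · λ^30e^(−7λ) = λ^39e^(−9.1λ), i.e. Gamma(shape=40, rate=9.1).
The mode of a Gamma(a, b) with a ≥ 1 (shape–rate) is (a−1)/b = 39/9.1 ≈ 4.286.

λ̂_MAP = 4.286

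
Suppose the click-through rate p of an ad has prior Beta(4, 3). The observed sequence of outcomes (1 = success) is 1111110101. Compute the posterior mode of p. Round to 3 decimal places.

Prior: Beta(4, 3).
Data: 8 successes in 10 trials (from the sequence). The binomial likelihood contributes p^8(1−p)^2, so the posterior is Beta(4+8, 3+2) = Beta(12, 5).
For Beta(a, b) with a, b > 1 the mode is (a−1)/(a+b−2) = 11/15 ≈ 0.733.

p̂_MAP = 0.733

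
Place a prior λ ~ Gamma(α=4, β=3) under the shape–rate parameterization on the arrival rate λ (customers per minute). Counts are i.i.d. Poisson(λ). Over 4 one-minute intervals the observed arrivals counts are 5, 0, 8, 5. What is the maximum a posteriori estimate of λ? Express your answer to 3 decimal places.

λ̂_MAP = 3.000

Σxᵢ = 5+0+8+5 = 18, with n = 4.
Posterior ∝ λ^3e^(−3λ) · λ^18e^(−4λ) = λ^21e^(−7λ), i.e. Gamma(shape=22, rate=7).
The mode of a Gamma(a, b) with a ≥ 1 (shape–rate) is (a−1)/b = 21/7 ≈ 3.000.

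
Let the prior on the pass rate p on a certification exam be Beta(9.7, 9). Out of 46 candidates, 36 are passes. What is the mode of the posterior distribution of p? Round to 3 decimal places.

Prior: Beta(9.7, 9).
Data: 36 successes in 46 trials. The binomial likelihood contributes p^36(1−p)^10, so the posterior is Beta(9.7+36, 9+10) = Beta(45.7, 19).
For Beta(a, b) with a, b > 1 the mode is (a−1)/(a+b−2) = 44.7/62.7 ≈ 0.713.

p̂_MAP = 0.713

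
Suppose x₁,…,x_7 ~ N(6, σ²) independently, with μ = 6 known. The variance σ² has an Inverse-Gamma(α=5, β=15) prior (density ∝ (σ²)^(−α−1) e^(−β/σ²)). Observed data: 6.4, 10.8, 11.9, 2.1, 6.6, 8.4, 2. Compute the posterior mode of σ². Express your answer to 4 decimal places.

σ̂²_MAP = 6.5968

Sum of squared deviations about the known mean: SS = (6.4−6)² + (10.8−6)² + (11.9−6)² + (2.1−6)² + (6.6−6)² + (8.4−6)² + (2−6)² = 95.34.
The Normal likelihood contributes (σ²)^(−n/2) exp(−SS/(2σ²)), so the posterior is Inverse-Gamma(α + n/2, β + SS/2) = Inverse-Gamma(8.5, 62.67).
The mode of Inverse-Gamma(a, b) is b/(a+1) = 62.67/9.5 ≈ 6.5968.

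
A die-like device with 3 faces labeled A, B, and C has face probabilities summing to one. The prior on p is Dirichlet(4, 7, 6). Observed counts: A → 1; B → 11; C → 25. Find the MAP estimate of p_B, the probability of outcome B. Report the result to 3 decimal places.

MAP estimate of p_B = 0.333

The posterior is Dirichlet(αᵢ + nᵢ) = Dirichlet(5, 18, 31).
For a Dirichlet(a₁,…,a_K) with all aᵢ > 1, the mode has j-th component (aⱼ − 1)/(Σaᵢ − K).
Here Σaᵢ = 54 and K = 3, so p_B = (18 − 1)/(54 − 3) = 17/51 ≈ 0.333.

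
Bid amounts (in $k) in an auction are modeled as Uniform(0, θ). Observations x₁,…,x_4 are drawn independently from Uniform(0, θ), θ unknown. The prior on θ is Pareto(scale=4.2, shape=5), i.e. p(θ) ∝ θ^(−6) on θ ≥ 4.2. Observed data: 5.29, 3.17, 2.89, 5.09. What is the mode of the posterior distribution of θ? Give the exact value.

The Uniform(0, θ) likelihood is θ^(−n) for θ ≥ max(xᵢ), zero otherwise. Here max(xᵢ) = 5.29.
Posterior ∝ θ^(−6) · θ^(−4) = θ^(−10) on θ ≥ max(4.2, 5.29) = 5.29.
This density is strictly decreasing in θ, so the posterior mode lies at the lower boundary of the support.

θ̂_MAP = 5.29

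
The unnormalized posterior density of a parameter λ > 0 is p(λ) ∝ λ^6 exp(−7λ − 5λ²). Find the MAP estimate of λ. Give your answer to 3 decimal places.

ℓ'(λ) = 6/λ − 7 − 10λ. Setting this to zero and multiplying by λ: 10λ² + 7λ − 6 = 0.
λ = (−7 + √(7² + 4·10·6)) / (2·10) = (−7 + √289) / 20 = (−7 + 17)/20 = 1/2.
ℓ''(λ) = −6/λ² − 10 < 0, confirming a maximum.

λ̂_MAP = 0.500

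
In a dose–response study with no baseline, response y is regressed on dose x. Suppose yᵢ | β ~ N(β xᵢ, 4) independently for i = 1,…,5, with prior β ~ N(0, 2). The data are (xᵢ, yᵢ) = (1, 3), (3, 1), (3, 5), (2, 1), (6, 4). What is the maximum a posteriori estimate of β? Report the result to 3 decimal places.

β̂_MAP = 0.770

log p(β | y) = −Σ(yᵢ − βxᵢ)²/(2·4) − β²/(2·2) + const.
Setting the derivative to zero: Σxᵢ(yᵢ − βxᵢ)/4 − β/2 = 0, so β = Σxᵢyᵢ / (Σxᵢ² + σ²/τ²).
Σxᵢyᵢ = 1·3 + 3·1 + 3·5 + 2·1 + 6·4 = 47; Σxᵢ² = 59; σ²/τ² = 2.
β̂_MAP = 47 / (59 + 2) = 47/61 ≈ 0.770.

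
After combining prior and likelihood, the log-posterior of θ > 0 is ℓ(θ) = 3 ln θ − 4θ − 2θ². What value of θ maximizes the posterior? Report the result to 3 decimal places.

ℓ'(θ) = 3/θ − 4 − 4θ. Setting this to zero and multiplying by θ: 4θ² + 4θ − 3 = 0.
θ = (−4 + √(4² + 4·4·3)) / (2·4) = (−4 + √64) / 8 = (−4 + 8)/8 = 1/2.
ℓ''(θ) = −3/θ² − 4 < 0, confirming a maximum.

θ̂_MAP = 0.500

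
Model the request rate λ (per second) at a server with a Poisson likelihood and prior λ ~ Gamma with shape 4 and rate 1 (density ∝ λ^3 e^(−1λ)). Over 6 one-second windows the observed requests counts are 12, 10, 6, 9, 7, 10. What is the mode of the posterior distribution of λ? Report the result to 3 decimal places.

λ̂_MAP = 8.143

Σxᵢ = 12+10+6+9+7+10 = 54, with n = 6.
Posterior ∝ λ^3e^(−1λ) · λ^54e^(−6λ) = λ^57e^(−7λ), i.e. Gamma(shape=58, rate=7).
The mode of a Gamma(a, b) with a ≥ 1 (shape–rate) is (a−1)/b = 57/7 ≈ 8.143.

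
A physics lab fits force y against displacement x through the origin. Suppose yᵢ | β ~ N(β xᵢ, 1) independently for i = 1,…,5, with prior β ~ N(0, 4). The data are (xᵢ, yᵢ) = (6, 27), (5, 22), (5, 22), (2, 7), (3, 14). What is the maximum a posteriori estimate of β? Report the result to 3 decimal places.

log p(β | y) = −Σ(yᵢ − βxᵢ)²/(2·1) − β²/(2·4) + const.
Setting the derivative to zero: Σxᵢ(yᵢ − βxᵢ)/1 − β/4 = 0, so β = Σxᵢyᵢ / (Σxᵢ² + σ²/τ²).
Σxᵢyᵢ = 6·27 + 5·22 + 5·22 + 2·7 + 3·14 = 438; Σxᵢ² = 99; σ²/τ² = 0.25.
β̂_MAP = 438 / (99 + 0.25) = 438/99.25 ≈ 4.413.

β̂_MAP = 4.413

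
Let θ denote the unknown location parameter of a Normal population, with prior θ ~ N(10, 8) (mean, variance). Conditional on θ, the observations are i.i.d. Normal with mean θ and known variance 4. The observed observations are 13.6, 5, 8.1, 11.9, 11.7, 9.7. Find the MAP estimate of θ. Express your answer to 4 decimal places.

n = 6; x̄ = (13.6 + 5 + 8.1 + 11.9 + 11.7 + 9.7)/6 = 60/6 = 10.
For a Normal prior and Normal likelihood with known variance, the posterior is Normal; its mode equals its mean, the precision-weighted average.
Prior precision 1/σ₀² = 1/8 = 0.125; data precision n/σ² = 6/4 = 1.5.
θ̂ = (0.125·10 + 1.5·10) / (0.125 + 1.5) = 16.25/1.625 = 10.0000.

θ̂_MAP = 10.0000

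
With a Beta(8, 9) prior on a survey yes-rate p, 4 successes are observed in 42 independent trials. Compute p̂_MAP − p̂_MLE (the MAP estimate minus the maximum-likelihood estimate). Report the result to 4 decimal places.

MAP − MLE = 0.0977

Posterior is Beta(12, 47); MAP = (12−1)/(59−2) = 11/57 ≈ 0.19298.
MLE ignores the prior: p̂_MLE = k/n = 4/42 ≈ 0.09524.
Difference = 11/57 − 4/42 = 13/133 ≈ 0.0977.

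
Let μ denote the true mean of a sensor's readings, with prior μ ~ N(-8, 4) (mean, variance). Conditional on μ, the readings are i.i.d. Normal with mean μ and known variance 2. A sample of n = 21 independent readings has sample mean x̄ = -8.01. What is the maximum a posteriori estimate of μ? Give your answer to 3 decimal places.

μ̂_MAP = -8.010

n = 21, x̄ = -8.01.
For a Normal prior and Normal likelihood with known variance, the posterior is Normal; its mode equals its mean, the precision-weighted average.
Prior precision 1/σ₀² = 1/4 = 0.25; data precision n/σ² = 21/2 = 10.5.
μ̂ = (0.25·(-8) + 10.5·(-8.01)) / (0.25 + 10.5) = (-86.105)/10.75 = -17221/2150 ≈ -8.010.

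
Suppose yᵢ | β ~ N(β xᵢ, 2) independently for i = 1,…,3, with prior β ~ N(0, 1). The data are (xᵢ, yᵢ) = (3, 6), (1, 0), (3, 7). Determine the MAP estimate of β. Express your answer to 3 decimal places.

β̂_MAP = 1.857

log p(β | y) = −Σ(yᵢ − βxᵢ)²/(2·2) − β²/(2·1) + const.
Setting the derivative to zero: Σxᵢ(yᵢ − βxᵢ)/2 − β/1 = 0, so β = Σxᵢyᵢ / (Σxᵢ² + σ²/τ²).
Σxᵢyᵢ = 3·6 + 1·0 + 3·7 = 39; Σxᵢ² = 19; σ²/τ² = 2.
β̂_MAP = 39 / (19 + 2) = 39/21 ≈ 1.857.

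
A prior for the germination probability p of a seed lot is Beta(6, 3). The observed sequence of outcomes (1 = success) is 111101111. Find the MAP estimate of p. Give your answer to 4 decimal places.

p̂_MAP = 0.8125

Prior: Beta(6, 3).
Data: 8 successes in 9 trials (from the sequence). The binomial likelihood contributes p^8(1−p)^1, so the posterior is Beta(6+8, 3+1) = Beta(14, 4).
For Beta(a, b) with a, b > 1 the mode is (a−1)/(a+b−2) = 13/16 ≈ 0.8125.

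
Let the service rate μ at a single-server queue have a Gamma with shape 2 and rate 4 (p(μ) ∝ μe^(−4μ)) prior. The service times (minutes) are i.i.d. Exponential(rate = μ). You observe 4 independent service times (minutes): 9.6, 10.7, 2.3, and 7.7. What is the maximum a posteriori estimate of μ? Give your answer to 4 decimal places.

μ̂_MAP = 0.1458

The Exponential(rate=μ) likelihood is ∝ μ^n e^(−μΣtᵢ). Here n = 4 and Σtᵢ = 9.6 + 10.7 + 2.3 + 7.7 = 30.3.
Posterior ∝ μe^(−4μ) · μ^4e^(−30.3μ) = μ^5e^(−34.3μ), i.e. Gamma(6, 34.3).
Mode = (a−1)/b = 5/34.3 ≈ 0.1458.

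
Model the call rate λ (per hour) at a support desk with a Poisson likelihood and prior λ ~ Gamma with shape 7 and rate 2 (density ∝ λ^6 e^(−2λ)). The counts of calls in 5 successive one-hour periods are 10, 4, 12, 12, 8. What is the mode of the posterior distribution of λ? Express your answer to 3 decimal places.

λ̂_MAP = 7.429

Σxᵢ = 10+4+12+12+8 = 46, with n = 5.
Posterior ∝ λ^6e^(−2λ) · λ^46e^(−5λ) = λ^52e^(−7λ), i.e. Gamma(shape=53, rate=7).
The mode of a Gamma(a, b) with a ≥ 1 (shape–rate) is (a−1)/b = 52/7 ≈ 7.429.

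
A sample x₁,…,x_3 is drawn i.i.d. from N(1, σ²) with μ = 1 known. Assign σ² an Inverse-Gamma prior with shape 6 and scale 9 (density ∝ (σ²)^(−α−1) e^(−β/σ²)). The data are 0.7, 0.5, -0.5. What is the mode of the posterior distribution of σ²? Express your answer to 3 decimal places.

σ̂²_MAP = 1.211

Sum of squared deviations about the known mean: SS = (0.7−1)² + (0.5−1)² + (-0.5−1)² = 2.59.
The Normal likelihood contributes (σ²)^(−n/2) exp(−SS/(2σ²)), so the posterior is Inverse-Gamma(α + n/2, β + SS/2) = Inverse-Gamma(7.5, 10.295).
The mode of Inverse-Gamma(a, b) is b/(a+1) = 10.295/8.5 ≈ 1.211.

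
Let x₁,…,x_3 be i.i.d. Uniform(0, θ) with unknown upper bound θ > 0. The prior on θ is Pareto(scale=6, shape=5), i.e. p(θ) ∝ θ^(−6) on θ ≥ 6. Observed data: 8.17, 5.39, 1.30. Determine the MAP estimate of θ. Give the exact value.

θ̂_MAP = 8.17

The Uniform(0, θ) likelihood is θ^(−n) for θ ≥ max(xᵢ), zero otherwise. Here max(xᵢ) = 8.17.
Posterior ∝ θ^(−6) · θ^(−3) = θ^(−9) on θ ≥ max(6, 8.17) = 8.17.
This density is strictly decreasing in θ, so the posterior mode lies at the lower boundary of the support.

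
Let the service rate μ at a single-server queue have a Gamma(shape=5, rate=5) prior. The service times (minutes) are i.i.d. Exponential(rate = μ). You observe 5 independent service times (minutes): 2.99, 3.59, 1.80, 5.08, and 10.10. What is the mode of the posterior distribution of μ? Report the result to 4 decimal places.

μ̂_MAP = 0.3151

The Exponential(rate=μ) likelihood is ∝ μ^n e^(−μΣtᵢ). Here n = 5 and Σtᵢ = 2.99 + 3.59 + 1.80 + 5.08 + 10.10 = 23.56.
Posterior ∝ μ^4e^(−5μ) · μ^5e^(−23.56μ) = μ^9e^(−28.56μ), i.e. Gamma(10, 28.56).
Mode = (a−1)/b = 9/28.56 ≈ 0.3151.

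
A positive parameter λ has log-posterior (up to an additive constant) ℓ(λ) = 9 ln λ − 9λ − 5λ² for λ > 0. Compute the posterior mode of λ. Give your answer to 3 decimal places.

ℓ'(λ) = 9/λ − 9 − 10λ. Setting this to zero and multiplying by λ: 10λ² + 9λ − 9 = 0.
λ = (−9 + √(9² + 4·10·9)) / (2·10) = (−9 + √441) / 20 = (−9 + 21)/20 = 3/5.
ℓ''(λ) = −9/λ² − 10 < 0, confirming a maximum.

λ̂_MAP = 0.600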